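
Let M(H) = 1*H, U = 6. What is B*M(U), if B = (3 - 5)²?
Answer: 24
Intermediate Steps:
M(H) = H
B = 4 (B = (-2)² = 4)
B*M(U) = 4*6 = 24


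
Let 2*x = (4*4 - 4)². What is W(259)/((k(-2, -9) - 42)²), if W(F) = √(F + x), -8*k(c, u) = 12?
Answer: 4*√331/7569 ≈ 0.0096147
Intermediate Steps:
k(c, u) = -3/2 (k(c, u) = -⅛*12 = -3/2)
x = 72 (x = (4*4 - 4)²/2 = (16 - 4)²/2 = (½)*12² = (½)*144 = 72)
W(F) = √(72 + F) (W(F) = √(F + 72) = √(72 + F))
W(259)/((k(-2, -9) - 42)²) = √(72 + 259)/((-3/2 - 42)²) = √331/((-87/2)²) = √331/(7569/4) = √331*(4/7569) = 4*√331/7569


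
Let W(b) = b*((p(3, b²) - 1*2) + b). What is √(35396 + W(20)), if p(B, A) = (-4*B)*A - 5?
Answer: 2*I*√15086 ≈ 245.65*I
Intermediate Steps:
p(B, A) = -5 - 4*A*B (p(B, A) = -4*A*B - 5 = -5 - 4*A*B)
W(b) = b*(-7 + b - 12*b²) (W(b) = b*(((-5 - 4*b²*3) - 1*2) + b) = b*(((-5 - 12*b²) - 2) + b) = b*((-7 - 12*b²) + b) = b*(-7 + b - 12*b²))
√(35396 + W(20)) = √(35396 + 20*(-7 + 20 - 12*20²)) = √(35396 + 20*(-7 + 20 - 12*400)) = √(35396 + 20*(-7 + 20 - 4800)) = √(35396 + 20*(-4787)) = √(35396 - 95740) = √(-60344) = 2*I*√15086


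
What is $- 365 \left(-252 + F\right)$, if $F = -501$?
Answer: $274845$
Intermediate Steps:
$- 365 \left(-252 + F\right) = - 365 \left(-252 - 501\right) = \left(-365\right) \left(-753\right) = 274845$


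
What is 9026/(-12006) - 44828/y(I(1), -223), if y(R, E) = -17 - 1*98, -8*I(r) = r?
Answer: 11677543/30015 ≈ 389.06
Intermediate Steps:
I(r) = -r/8
y(R, E) = -115 (y(R, E) = -17 - 98 = -115)
9026/(-12006) - 44828/y(I(1), -223) = 9026/(-12006) - 44828/(-115) = 9026*(-1/12006) - 44828*(-1/115) = -4513/6003 + 44828/115 = 11677543/30015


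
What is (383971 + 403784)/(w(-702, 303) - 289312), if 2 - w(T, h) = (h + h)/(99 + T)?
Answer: -158338755/58151108 ≈ -2.7229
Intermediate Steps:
w(T, h) = 2 - 2*h/(99 + T) (w(T, h) = 2 - (h + h)/(99 + T) = 2 - 2*h/(99 + T))
(383971 + 403784)/(w(-702, 303) - 289312) = (383971 + 403784)/(2*(99 - 702 - 1*303)/(99 - 702) - 289312) = 787755/(2*(99 - 702 - 303)/(-603) - 289312) = 787755/(2*(-1/603)*(-906) - 289312) = 787755/(604/201 - 289312) = 787755/(-58151108/201) = 787755*(-201/58151108) = -158338755/58151108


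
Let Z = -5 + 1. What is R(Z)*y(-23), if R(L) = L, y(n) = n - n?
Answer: 0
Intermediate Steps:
Z = -4
y(n) = 0
R(Z)*y(-23) = -4*0 = 0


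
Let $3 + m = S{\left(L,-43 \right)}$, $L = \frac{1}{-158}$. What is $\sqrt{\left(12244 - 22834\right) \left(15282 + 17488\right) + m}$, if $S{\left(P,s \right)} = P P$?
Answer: $\frac{i \sqrt{8663364340091}}{158} \approx 18629.0 i$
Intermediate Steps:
$L = - \frac{1}{158} \approx -0.0063291$
$S{\left(P,s \right)} = P^{2}$
$m = - \frac{74891}{24964}$ ($m = -3 + \left(- \frac{1}{158}\right)^{2} = -3 + \frac{1}{24964} = - \frac{74891}{24964} \approx -3.0$)
$\sqrt{\left(12244 - 22834\right) \left(15282 + 17488\right) + m} = \sqrt{\left(12244 - 22834\right) \left(15282 + 17488\right) - \frac{74891}{24964}} = \sqrt{\left(-10590\right) 32770 - \frac{74891}{24964}} = \sqrt{-347034300 - \frac{74891}{24964}} = \sqrt{- \frac{8663364340091}{24964}} = \frac{i \sqrt{8663364340091}}{158}$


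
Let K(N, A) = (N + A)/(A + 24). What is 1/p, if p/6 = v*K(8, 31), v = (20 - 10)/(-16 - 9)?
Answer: -275/468 ≈ -0.58761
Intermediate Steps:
v = -⅖ (v = 10/(-25) = 10*(-1/25) = -⅖ ≈ -0.40000)
K(N, A) = (A + N)/(24 + A)
p = -468/275 (p = 6*(-2*(31 + 8)/(5*(24 + 31))) = 6*(-2*39/(5*55)) = 6*(-2*39/275) = 6*(-⅖*39/55) = 6*(-78/275) = -468/275 ≈ -1.7018)
1/p = 1/(-468/275) = -275/468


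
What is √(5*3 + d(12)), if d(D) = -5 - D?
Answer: I*√2 ≈ 1.4142*I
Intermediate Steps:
√(5*3 + d(12)) = √(5*3 + (-5 - 1*12)) = √(15 + (-5 - 12)) = √(15 - 17) = √(-2) = I*√2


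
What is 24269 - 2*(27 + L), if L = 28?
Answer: 24159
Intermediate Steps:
24269 - 2*(27 + L) = 24269 - 2*(27 + 28) = 24269 - 2*55 = 24269 - 110 = 24159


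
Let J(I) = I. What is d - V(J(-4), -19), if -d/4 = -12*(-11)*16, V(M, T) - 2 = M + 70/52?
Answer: -219631/26 ≈ -8447.3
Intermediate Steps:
V(M, T) = 87/26 + M (V(M, T) = 2 + (M + 70/52) = 2 + (M + 70*(1/52)) = 2 + (M + 35/26) = 2 + (35/26 + M) = 87/26 + M)
d = -8448 (d = -4*(-12*(-11))*16 = -528*16 = -4*2112 = -8448)
d - V(J(-4), -19) = -8448 - (87/26 - 4) = -8448 - 1*(-17/26) = -8448 + 17/26 = -219631/26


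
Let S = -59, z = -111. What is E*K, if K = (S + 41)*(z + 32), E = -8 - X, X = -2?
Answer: -8532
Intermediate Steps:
E = -6 (E = -8 - 1*(-2) = -8 + 2 = -6)
K = 1422 (K = (-59 + 41)*(-111 + 32) = -18*(-79) = 1422)
E*K = -6*1422 = -8532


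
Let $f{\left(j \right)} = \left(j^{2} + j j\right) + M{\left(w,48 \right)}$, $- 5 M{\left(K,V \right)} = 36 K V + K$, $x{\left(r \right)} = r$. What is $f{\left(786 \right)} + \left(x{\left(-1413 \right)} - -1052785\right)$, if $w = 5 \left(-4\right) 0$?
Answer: $2286964$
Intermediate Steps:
$w = 0$ ($w = \left(-20\right) 0 = 0$)
$M{\left(K,V \right)} = - \frac{K}{5} - \frac{36 K V}{5}$ ($M{\left(K,V \right)} = - \frac{36 K V + K}{5} = - \frac{K + 36 K V}{5} = - \frac{K}{5} - \frac{36 K V}{5}$)
$f{\left(j \right)} = 2 j^{2}$ ($f{\left(j \right)} = \left(j^{2} + j j\right) - 0 \left(1 + 36 \cdot 48\right) = \left(j^{2} + j^{2}\right) - 0 \left(1 + 1728\right) = 2 j^{2} - 0 \cdot 1729 = 2 j^{2} + 0 = 2 j^{2}$)
$f{\left(786 \right)} + \left(x{\left(-1413 \right)} - -1052785\right) = 2 \cdot 786^{2} - -1051372 = 2 \cdot 617796 + \left(-1413 + 1052785\right) = 1235592 + 1051372 = 2286964$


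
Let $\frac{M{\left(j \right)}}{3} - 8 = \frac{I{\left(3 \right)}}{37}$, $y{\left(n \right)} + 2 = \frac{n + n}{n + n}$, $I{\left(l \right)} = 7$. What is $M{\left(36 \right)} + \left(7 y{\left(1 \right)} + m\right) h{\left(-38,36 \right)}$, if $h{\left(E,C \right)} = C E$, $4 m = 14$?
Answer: $\frac{178065}{37} \approx 4812.6$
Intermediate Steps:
$m = \frac{7}{2}$ ($m = \frac{1}{4} \cdot 14 = \frac{7}{2} \approx 3.5$)
$y{\left(n \right)} = -1$ ($y{\left(n \right)} = -2 + \frac{n + n}{n + n} = -2 + \frac{2 n}{2 n} = -2 + 2 n \frac{1}{2 n} = -2 + 1 = -1$)
$M{\left(j \right)} = \frac{909}{37}$ ($M{\left(j \right)} = 24 + 3 \cdot \frac{7}{37} = 24 + \frac{21}{37} = \frac{909}{37}$)
$M{\left(36 \right)} + \left(7 y{\left(1 \right)} + m\right) h{\left(-38,36 \right)} = \frac{909}{37} + \left(7 \left(-1\right) + \frac{7}{2}\right) 36 \left(-38\right) = \frac{909}{37} + \left(-7 + \frac{7}{2}\right) \left(-1368\right) = \frac{909}{37} - -4788 = \frac{909}{37} + 4788 = \frac{178065}{37}$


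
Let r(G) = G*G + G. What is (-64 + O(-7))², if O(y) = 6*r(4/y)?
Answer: 10291264/2401 ≈ 4286.2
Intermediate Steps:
r(G) = G + G² (r(G) = G² + G = G + G²)
O(y) = 24*(1 + 4/y)/y (O(y) = 6*((4/y)*(1 + 4/y)) = 6*(4*(1 + 4/y)/y) = 24*(1 + 4/y)/y)
(-64 + O(-7))² = (-64 + 24*(4 - 7)/(-7)²)² = (-64 + 24*(1/49)*(-3))² = (-64 - 72/49)² = (-3208/49)² = 10291264/2401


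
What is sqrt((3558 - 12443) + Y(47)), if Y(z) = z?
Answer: 3*I*sqrt(982) ≈ 94.011*I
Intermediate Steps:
sqrt((3558 - 12443) + Y(47)) = sqrt((3558 - 12443) + 47) = sqrt(-8885 + 47) = sqrt(-8838) = 3*I*sqrt(982)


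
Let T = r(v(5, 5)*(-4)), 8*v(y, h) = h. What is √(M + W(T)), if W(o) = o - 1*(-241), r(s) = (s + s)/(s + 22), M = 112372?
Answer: √171283983/39 ≈ 335.58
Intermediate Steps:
v(y, h) = h/8
r(s) = 2*s/(22 + s) (r(s) = (2*s)/(22 + s) = 2*s/(22 + s))
T = -10/39 (T = 2*(((⅛)*5)*(-4))/(22 + ((⅛)*5)*(-4)) = 2*((5/8)*(-4))/(22 + (5/8)*(-4)) = 2*(-5/2)/(22 - 5/2) = 2*(-5/2)/(39/2) = 2*(-5/2)*(2/39) = -10/39 ≈ -0.25641)
W(o) = 241 + o (W(o) = o + 241 = 241 + o)
√(M + W(T)) = √(112372 + (241 - 10/39)) = √(112372 + 9389/39) = √(4391897/39) = √171283983/39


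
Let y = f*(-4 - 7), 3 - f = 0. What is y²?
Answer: 1089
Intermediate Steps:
f = 3 (f = 3 - 1*0 = 3 + 0 = 3)
y = -33 (y = 3*(-4 - 7) = 3*(-11) = -33)
y² = (-33)² = 1089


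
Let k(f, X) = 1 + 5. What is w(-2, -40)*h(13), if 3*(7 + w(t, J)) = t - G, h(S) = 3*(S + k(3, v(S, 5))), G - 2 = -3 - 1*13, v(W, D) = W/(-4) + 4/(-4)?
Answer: -171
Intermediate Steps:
v(W, D) = -1 - W/4 (v(W, D) = W*(-¼) + 4*(-¼) = -W/4 - 1 = -1 - W/4)
k(f, X) = 6
G = -14 (G = 2 + (-3 - 1*13) = 2 + (-3 - 13) = 2 - 16 = -14)
h(S) = 18 + 3*S (h(S) = 3*(S + 6) = 3*(6 + S) = 18 + 3*S)
w(t, J) = -7/3 + t/3 (w(t, J) = -7 + (t - 1*(-14))/3 = -7 + (t + 14)/3 = -7 + (14 + t)/3 = -7 + (14/3 + t/3) = -7/3 + t/3)
w(-2, -40)*h(13) = (-7/3 + (⅓)*(-2))*(18 + 3*13) = (-7/3 - ⅔)*(18 + 39) = -3*57 = -171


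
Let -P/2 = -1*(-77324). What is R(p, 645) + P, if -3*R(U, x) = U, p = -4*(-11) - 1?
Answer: -463987/3 ≈ -1.5466e+5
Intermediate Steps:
p = 43 (p = 44 - 1 = 43)
P = -154648 (P = -(-2)*(-77324) = -2*77324 = -154648)
R(U, x) = -U/3
R(p, 645) + P = -⅓*43 - 154648 = -43/3 - 154648 = -463987/3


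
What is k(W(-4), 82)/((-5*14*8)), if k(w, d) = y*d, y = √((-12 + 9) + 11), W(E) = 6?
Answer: -41*√2/140 ≈ -0.41416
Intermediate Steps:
y = 2*√2 (y = √(-3 + 11) = √8 = 2*√2 ≈ 2.8284)
k(w, d) = 2*d*√2 (k(w, d) = (2*√2)*d = 2*d*√2)
k(W(-4), 82)/((-5*14*8)) = (2*82*√2)/((-5*14*8)) = (164*√2)/((-70*8)) = (164*√2)/(-560) = (164*√2)*(-1/560) = -41*√2/140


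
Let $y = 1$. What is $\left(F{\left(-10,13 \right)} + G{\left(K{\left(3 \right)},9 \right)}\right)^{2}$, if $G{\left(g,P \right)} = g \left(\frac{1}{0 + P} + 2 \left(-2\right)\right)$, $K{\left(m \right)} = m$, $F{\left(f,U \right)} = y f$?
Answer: $\frac{4225}{9} \approx 469.44$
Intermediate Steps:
$F{\left(f,U \right)} = f$ ($F{\left(f,U \right)} = 1 f = f$)
$G{\left(g,P \right)} = g \left(-4 + \frac{1}{P}\right)$ ($G{\left(g,P \right)} = g \left(\frac{1}{P} - 4\right) = g \left(-4 + \frac{1}{P}\right)$)
$\left(F{\left(-10,13 \right)} + G{\left(K{\left(3 \right)},9 \right)}\right)^{2} = \left(-10 + \left(\left(-4\right) 3 + \frac{3}{9}\right)\right)^{2} = \left(-10 + \left(-12 + 3 \cdot \frac{1}{9}\right)\right)^{2} = \left(-10 + \left(-12 + \frac{1}{3}\right)\right)^{2} = \left(-10 - \frac{35}{3}\right)^{2} = \left(- \frac{65}{3}\right)^{2} = \frac{4225}{9}$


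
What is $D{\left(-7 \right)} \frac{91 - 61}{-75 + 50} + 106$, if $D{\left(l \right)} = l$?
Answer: $\frac{572}{5} \approx 114.4$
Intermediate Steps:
$D{\left(-7 \right)} \frac{91 - 61}{-75 + 50} + 106 = - 7 \frac{91 - 61}{-75 + 50} + 106 = - 7 \frac{30}{-25} + 106 = - 7 \cdot 30 \left(- \frac{1}{25}\right) + 106 = \left(-7\right) \left(- \frac{6}{5}\right) + 106 = \frac{42}{5} + 106 = \frac{572}{5}$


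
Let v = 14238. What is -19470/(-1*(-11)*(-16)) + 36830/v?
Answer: 6447635/56952 ≈ 113.21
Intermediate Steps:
-19470/(-1*(-11)*(-16)) + 36830/v = -19470/(-1*(-11)*(-16)) + 36830/14238 = -19470/(11*(-16)) + 36830*(1/14238) = -19470/(-176) + 18415/7119 = -19470*(-1/176) + 18415/7119 = 885/8 + 18415/7119 = 6447635/56952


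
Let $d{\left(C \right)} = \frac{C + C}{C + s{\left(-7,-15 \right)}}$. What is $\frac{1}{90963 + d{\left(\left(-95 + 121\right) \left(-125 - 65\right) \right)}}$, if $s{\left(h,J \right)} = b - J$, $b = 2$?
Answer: $\frac{4923}{447820729} \approx 1.0993 \cdot 10^{-5}$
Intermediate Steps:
$s{\left(h,J \right)} = 2 - J$
$d{\left(C \right)} = \frac{2 C}{17 + C}$ ($d{\left(C \right)} = \frac{C + C}{C + \left(2 - -15\right)} = \frac{2 C}{C + \left(2 + 15\right)} = \frac{2 C}{C + 17} = \frac{2 C}{17 + C}$)
$\frac{1}{90963 + d{\left(\left(-95 + 121\right) \left(-125 - 65\right) \right)}} = \frac{1}{90963 + \frac{2 \left(-95 + 121\right) \left(-125 - 65\right)}{17 + \left(-95 + 121\right) \left(-125 - 65\right)}} = \frac{1}{90963 + \frac{2 \cdot 26 \left(-190\right)}{17 + 26 \left(-190\right)}} = \frac{1}{90963 + 2 \left(-4940\right) \frac{1}{17 - 4940}} = \frac{1}{90963 + 2 \left(-4940\right) \frac{1}{-4923}} = \frac{1}{90963 + 2 \left(-4940\right) \left(- \frac{1}{4923}\right)} = \frac{1}{90963 + \frac{9880}{4923}} = \frac{1}{\frac{447820729}{4923}} = \frac{4923}{447820729}$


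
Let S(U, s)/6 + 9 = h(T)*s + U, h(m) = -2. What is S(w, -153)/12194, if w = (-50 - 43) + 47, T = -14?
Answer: 753/6097 ≈ 0.12350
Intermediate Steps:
w = -46 (w = -93 + 47 = -46)
S(U, s) = -54 - 12*s + 6*U (S(U, s) = -54 + 6*(-2*s + U) = -54 + 6*(U - 2*s) = -54 + (-12*s + 6*U) = -54 - 12*s + 6*U)
S(w, -153)/12194 = (-54 - 12*(-153) + 6*(-46))/12194 = (-54 + 1836 - 276)*(1/12194) = 1506*(1/12194) = 753/6097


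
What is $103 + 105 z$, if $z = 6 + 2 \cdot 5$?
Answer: $1783$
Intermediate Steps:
$z = 16$ ($z = 6 + 10 = 16$)
$103 + 105 z = 103 + 105 \cdot 16 = 103 + 1680 = 1783$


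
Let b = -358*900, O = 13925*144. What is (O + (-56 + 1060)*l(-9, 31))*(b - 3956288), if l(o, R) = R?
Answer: -8712387798112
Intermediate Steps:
O = 2005200
b = -322200
(O + (-56 + 1060)*l(-9, 31))*(b - 3956288) = (2005200 + (-56 + 1060)*31)*(-322200 - 3956288) = (2005200 + 1004*31)*(-4278488) = (2005200 + 31124)*(-4278488) = 2036324*(-4278488) = -8712387798112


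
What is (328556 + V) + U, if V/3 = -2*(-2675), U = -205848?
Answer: 138758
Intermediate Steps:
V = 16050 (V = 3*(-2*(-2675)) = 3*5350 = 16050)
(328556 + V) + U = (328556 + 16050) - 205848 = 344606 - 205848 = 138758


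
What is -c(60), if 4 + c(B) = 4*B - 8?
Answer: -228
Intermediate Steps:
c(B) = -12 + 4*B (c(B) = -4 + (4*B - 8) = -4 + (-8 + 4*B) = -12 + 4*B)
-c(60) = -(-12 + 4*60) = -(-12 + 240) = -1*228 = -228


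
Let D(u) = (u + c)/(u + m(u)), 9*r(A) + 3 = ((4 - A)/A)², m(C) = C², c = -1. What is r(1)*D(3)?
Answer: ⅑ ≈ 0.11111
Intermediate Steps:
r(A) = -⅓ + (4 - A)²/(9*A²) (r(A) = -⅓ + ((4 - A)/A)²/9 = -⅓ + ((4 - A)²/A²)/9 = -⅓ + (4 - A)²/(9*A²))
D(u) = (-1 + u)/(u + u²) (D(u) = (u - 1)/(u + u²) = (-1 + u)/(u + u²))
r(1)*D(3) = (-⅓ + (⅑)*(-4 + 1)²/1²)*((-1 + 3)/(3*(1 + 3))) = (-⅓ + (⅑)*1*(-3)²)*((⅓)*2/4) = (-⅓ + (⅑)*1*9)*((⅓)*(¼)*2) = (-⅓ + 1)*(⅙) = (⅔)*(⅙) = ⅑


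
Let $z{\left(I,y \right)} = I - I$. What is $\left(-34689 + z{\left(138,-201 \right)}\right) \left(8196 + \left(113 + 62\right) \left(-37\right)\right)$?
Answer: $-59699769$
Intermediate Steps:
$z{\left(I,y \right)} = 0$
$\left(-34689 + z{\left(138,-201 \right)}\right) \left(8196 + \left(113 + 62\right) \left(-37\right)\right) = \left(-34689 + 0\right) \left(8196 + \left(113 + 62\right) \left(-37\right)\right) = - 34689 \left(8196 + 175 \left(-37\right)\right) = - 34689 \left(8196 - 6475\right) = \left(-34689\right) 1721 = -59699769$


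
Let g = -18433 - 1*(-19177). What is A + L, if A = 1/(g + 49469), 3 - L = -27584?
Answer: 1385226032/50213 ≈ 27587.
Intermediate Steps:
L = 27587 (L = 3 - 1*(-27584) = 3 + 27584 = 27587)
g = 744 (g = -18433 + 19177 = 744)
A = 1/50213 (A = 1/(744 + 49469) = 1/50213 ≈ 1.9915e-5)
A + L = 1/50213 + 27587 = 1385226032/50213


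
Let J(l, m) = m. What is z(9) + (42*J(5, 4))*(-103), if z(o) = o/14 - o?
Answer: -242373/14 ≈ -17312.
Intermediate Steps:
z(o) = -13*o/14 (z(o) = o*(1/14) - o = o/14 - o = -13*o/14)
z(9) + (42*J(5, 4))*(-103) = -13/14*9 + (42*4)*(-103) = -117/14 + 168*(-103) = -117/14 - 17304 = -242373/14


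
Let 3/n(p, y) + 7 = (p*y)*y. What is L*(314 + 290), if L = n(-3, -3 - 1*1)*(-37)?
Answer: 67044/55 ≈ 1219.0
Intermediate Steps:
n(p, y) = 3/(-7 + p*y²) (n(p, y) = 3/(-7 + (p*y)*y) = 3/(-7 + p*y²))
L = 111/55 (L = (3/(-7 - 3*(-3 - 1*1)²))*(-37) = (3/(-7 - 3*(-3 - 1)²))*(-37) = (3/(-7 - 3*(-4)²))*(-37) = (3/(-7 - 3*16))*(-37) = (3/(-7 - 48))*(-37) = (3/(-55))*(-37) = (3*(-1/55))*(-37) = -3/55*(-37) = 111/55 ≈ 2.0182)
L*(314 + 290) = 111*(314 + 290)/55 = (111/55)*604 = 67044/55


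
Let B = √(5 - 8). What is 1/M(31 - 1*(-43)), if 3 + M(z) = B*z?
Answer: -1/5479 - 74*I*√3/16437 ≈ -0.00018252 - 0.0077978*I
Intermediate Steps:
B = I*√3 (B = √(-3) = I*√3 ≈ 1.732*I)
M(z) = -3 + I*z*√3 (M(z) = -3 + (I*√3)*z = -3 + I*z*√3)
1/M(31 - 1*(-43)) = 1/(-3 + I*(31 - 1*(-43))*√3) = 1/(-3 + I*(31 + 43)*√3) = 1/(-3 + I*74*√3) = 1/(-3 + 74*I*√3)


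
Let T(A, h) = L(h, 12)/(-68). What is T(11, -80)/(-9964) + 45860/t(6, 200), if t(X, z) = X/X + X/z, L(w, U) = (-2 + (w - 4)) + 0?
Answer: 1553626731571/34893928 ≈ 44524.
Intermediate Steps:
L(w, U) = -6 + w (L(w, U) = (-2 + (-4 + w)) + 0 = (-6 + w) + 0 = -6 + w)
t(X, z) = 1 + X/z
T(A, h) = 3/34 - h/68 (T(A, h) = (-6 + h)/(-68) = (-6 + h)*(-1/68) = 3/34 - h/68)
T(11, -80)/(-9964) + 45860/t(6, 200) = (3/34 - 1/68*(-80))/(-9964) + 45860/(((6 + 200)/200)) = (3/34 + 20/17)*(-1/9964) + 45860/(((1/200)*206)) = (43/34)*(-1/9964) + 45860/(103/100) = -43/338776 + 45860*(100/103) = -43/338776 + 4586000/103 = 1553626731571/34893928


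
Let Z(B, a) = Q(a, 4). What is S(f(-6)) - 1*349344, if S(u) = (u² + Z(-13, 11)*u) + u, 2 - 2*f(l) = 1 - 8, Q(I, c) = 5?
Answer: -1397187/4 ≈ -3.4930e+5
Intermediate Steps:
f(l) = 9/2 (f(l) = 1 - (1 - 8)/2 = 1 - ½*(-7) = 1 + 7/2 = 9/2)
Z(B, a) = 5
S(u) = u² + 6*u (S(u) = (u² + 5*u) + u = u² + 6*u)
S(f(-6)) - 1*349344 = 9*(6 + 9/2)/2 - 1*349344 = (9/2)*(21/2) - 349344 = 189/4 - 349344 = -1397187/4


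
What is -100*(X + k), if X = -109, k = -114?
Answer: 22300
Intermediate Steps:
-100*(X + k) = -100*(-109 - 114) = -100*(-223) = 22300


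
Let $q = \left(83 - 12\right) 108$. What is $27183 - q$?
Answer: $19515$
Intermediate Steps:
$q = 7668$ ($q = 71 \cdot 108 = 7668$)
$27183 - q = 27183 - 7668 = 19515$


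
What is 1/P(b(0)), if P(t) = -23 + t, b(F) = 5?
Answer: -1/18 ≈ -0.055556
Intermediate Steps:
1/P(b(0)) = 1/(-23 + 5) = 1/(-18) = -1/18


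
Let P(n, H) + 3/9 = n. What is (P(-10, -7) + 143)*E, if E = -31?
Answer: -12338/3 ≈ -4112.7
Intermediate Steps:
P(n, H) = -1/3 + n
(P(-10, -7) + 143)*E = ((-1/3 - 10) + 143)*(-31) = (-31/3 + 143)*(-31) = (398/3)*(-31) = -12338/3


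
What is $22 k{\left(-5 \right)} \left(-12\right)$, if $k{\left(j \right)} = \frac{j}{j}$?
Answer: $-264$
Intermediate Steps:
$k{\left(j \right)} = 1$
$22 k{\left(-5 \right)} \left(-12\right) = 22 \cdot 1 \left(-12\right) = 22 \left(-12\right) = -264$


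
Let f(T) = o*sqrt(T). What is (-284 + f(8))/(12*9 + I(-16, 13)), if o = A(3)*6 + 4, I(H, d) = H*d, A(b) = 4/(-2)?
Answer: 71/25 + 4*sqrt(2)/25 ≈ 3.0663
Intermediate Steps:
A(b) = -2 (A(b) = 4*(-1/2) = -2)
o = -8 (o = -2*6 + 4 = -12 + 4 = -8)
f(T) = -8*sqrt(T)
(-284 + f(8))/(12*9 + I(-16, 13)) = (-284 - 16*sqrt(2))/(12*9 - 16*13) = (-284 - 16*sqrt(2))/(108 - 208) = (-284 - 16*sqrt(2))/(-100) = (-284 - 16*sqrt(2))*(-1/100) = 71/25 + 4*sqrt(2)/25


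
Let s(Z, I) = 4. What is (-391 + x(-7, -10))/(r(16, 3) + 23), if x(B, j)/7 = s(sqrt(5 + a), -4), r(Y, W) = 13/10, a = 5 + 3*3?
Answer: -1210/81 ≈ -14.938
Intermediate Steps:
a = 14 (a = 5 + 9 = 14)
r(Y, W) = 13/10 (r(Y, W) = 13*(1/10) = 13/10)
x(B, j) = 28 (x(B, j) = 7*4 = 28)
(-391 + x(-7, -10))/(r(16, 3) + 23) = (-391 + 28)/(13/10 + 23) = -363/243/10 = -363*10/243 = -1210/81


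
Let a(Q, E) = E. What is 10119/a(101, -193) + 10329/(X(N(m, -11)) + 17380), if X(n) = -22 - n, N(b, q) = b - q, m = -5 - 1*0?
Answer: -57863797/1116312 ≈ -51.835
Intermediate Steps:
m = -5 (m = -5 + 0 = -5)
10119/a(101, -193) + 10329/(X(N(m, -11)) + 17380) = 10119/(-193) + 10329/((-22 - (-5 - 1*(-11))) + 17380) = 10119*(-1/193) + 10329/((-22 - (-5 + 11)) + 17380) = -10119/193 + 10329/((-22 - 1*6) + 17380) = -10119/193 + 10329/((-22 - 6) + 17380) = -10119/193 + 10329/(-28 + 17380) = -10119/193 + 10329/17352 = -10119/193 + 10329*(1/17352) = -10119/193 + 3443/5784 = -57863797/1116312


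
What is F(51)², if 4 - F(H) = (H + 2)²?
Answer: 7868025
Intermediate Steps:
F(H) = 4 - (2 + H)² (F(H) = 4 - (H + 2)² = 4 - (2 + H)²)
F(51)² = (4 - (2 + 51)²)² = (4 - 1*53²)² = (4 - 1*2809)² = (4 - 2809)² = (-2805)² = 7868025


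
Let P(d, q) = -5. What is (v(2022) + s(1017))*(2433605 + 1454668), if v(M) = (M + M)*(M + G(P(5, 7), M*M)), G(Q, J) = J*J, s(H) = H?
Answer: 262840631296493612344977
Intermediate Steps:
G(Q, J) = J**2
v(M) = 2*M*(M + M**4) (v(M) = (M + M)*(M + (M*M)**2) = (2*M)*(M + (M**2)**2) = (2*M)*(M + M**4) = 2*M*(M + M**4))
(v(2022) + s(1017))*(2433605 + 1454668) = (2*2022**2*(1 + 2022**3) + 1017)*(2433605 + 1454668) = (2*4088484*(1 + 8266914648) + 1017)*3888273 = (2*4088484*8266914649 + 1017)*3888273 = (67598296543604232 + 1017)*3888273 = 67598296543605249*3888273 = 262840631296493612344977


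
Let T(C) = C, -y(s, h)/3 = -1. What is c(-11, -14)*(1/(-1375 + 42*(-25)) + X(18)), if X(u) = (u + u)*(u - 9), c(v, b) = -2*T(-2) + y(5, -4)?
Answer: 5499893/2425 ≈ 2268.0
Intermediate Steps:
y(s, h) = 3 (y(s, h) = -3*(-1) = 3)
c(v, b) = 7 (c(v, b) = -2*(-2) + 3 = 4 + 3 = 7)
X(u) = 2*u*(-9 + u) (X(u) = (2*u)*(-9 + u) = 2*u*(-9 + u))
c(-11, -14)*(1/(-1375 + 42*(-25)) + X(18)) = 7*(1/(-1375 + 42*(-25)) + 2*18*(-9 + 18)) = 7*(1/(-1375 - 1050) + 2*18*9) = 7*(1/(-2425) + 324) = 7*(-1/2425 + 324) = 7*(785699/2425) = 5499893/2425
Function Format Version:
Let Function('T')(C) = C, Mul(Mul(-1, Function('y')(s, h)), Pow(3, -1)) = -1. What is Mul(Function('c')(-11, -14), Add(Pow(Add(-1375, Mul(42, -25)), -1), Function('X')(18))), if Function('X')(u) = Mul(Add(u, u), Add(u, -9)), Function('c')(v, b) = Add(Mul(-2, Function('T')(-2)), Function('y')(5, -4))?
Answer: Rational(5499893, 2425) ≈ 2268.0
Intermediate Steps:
Function('y')(s, h) = 3 (Function('y')(s, h) = Mul(-3, -1) = 3)
Function('c')(v, b) = 7 (Function('c')(v, b) = Add(Mul(-2, -2), 3) = Add(4, 3) = 7)
Function('X')(u) = Mul(2, u, Add(-9, u)) (Function('X')(u) = Mul(Mul(2, u), Add(-9, u)) = Mul(2, u, Add(-9, u)))
Mul(Function('c')(-11, -14), Add(Pow(Add(-1375, Mul(42, -25)), -1), Function('X')(18))) = Mul(7, Add(Pow(Add(-1375, Mul(42, -25)), -1), Mul(2, 18, Add(-9, 18)))) = Mul(7, Add(Pow(Add(-1375, -1050), -1), Mul(2, 18, 9))) = Mul(7, Add(Pow(-2425, -1), 324)) = Mul(7, Add(Rational(-1, 2425), 324)) = Mul(7, Rational(785699, 2425)) = Rational(5499893, 2425)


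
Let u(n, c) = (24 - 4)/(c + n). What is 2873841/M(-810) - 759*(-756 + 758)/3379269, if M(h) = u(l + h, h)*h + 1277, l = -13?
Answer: 5286282197633573/2367224117843 ≈ 2233.1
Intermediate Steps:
u(n, c) = 20/(c + n)
M(h) = 1277 + 20*h/(-13 + 2*h) (M(h) = (20/(h + (-13 + h)))*h + 1277 = (20/(-13 + 2*h))*h + 1277 = 20*h/(-13 + 2*h) + 1277 = 1277 + 20*h/(-13 + 2*h))
2873841/M(-810) - 759*(-756 + 758)/3379269 = 2873841/((13*(-1277 + 198*(-810))/(-13 + 2*(-810)))) - 759*(-756 + 758)/3379269 = 2873841/((13*(-1277 - 160380)/(-13 - 1620))) - 759*2*(1/3379269) = 2873841/((13*(-161657)/(-1633))) - 1518*1/3379269 = 2873841/((13*(-1/1633)*(-161657))) - 506/1126423 = 2873841/(2101541/1633) - 506/1126423 = 2873841*(1633/2101541) - 506/1126423 = 4692982353/2101541 - 506/1126423 = 5286282197633573/2367224117843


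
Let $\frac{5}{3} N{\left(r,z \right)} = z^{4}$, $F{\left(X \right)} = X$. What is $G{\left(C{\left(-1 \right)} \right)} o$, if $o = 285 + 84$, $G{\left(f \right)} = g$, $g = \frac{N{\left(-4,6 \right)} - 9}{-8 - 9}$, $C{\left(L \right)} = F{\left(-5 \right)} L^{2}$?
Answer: $- \frac{1418067}{85} \approx -16683.0$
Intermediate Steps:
$N{\left(r,z \right)} = \frac{3 z^{4}}{5}$
$C{\left(L \right)} = - 5 L^{2}$
$g = - \frac{3843}{85}$ ($g = \frac{\frac{3 \cdot 6^{4}}{5} - 9}{-8 - 9} = \frac{\frac{3}{5} \cdot 1296 - 9}{-17} = \left(\frac{3888}{5} - 9\right) \left(- \frac{1}{17}\right) = \frac{3843}{5} \left(- \frac{1}{17}\right) = - \frac{3843}{85} \approx -45.212$)
$G{\left(f \right)} = - \frac{3843}{85}$
$o = 369$
$G{\left(C{\left(-1 \right)} \right)} o = \left(- \frac{3843}{85}\right) 369 = - \frac{1418067}{85}$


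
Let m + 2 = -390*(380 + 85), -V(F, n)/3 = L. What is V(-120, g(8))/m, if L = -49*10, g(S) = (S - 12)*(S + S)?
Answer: -735/90676 ≈ -0.0081058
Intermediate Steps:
g(S) = 2*S*(-12 + S) (g(S) = (-12 + S)*(2*S) = 2*S*(-12 + S))
L = -490
V(F, n) = 1470 (V(F, n) = -3*(-490) = 1470)
m = -181352 (m = -2 - 390*(380 + 85) = -2 - 390*465 = -2 - 181350 = -181352)
V(-120, g(8))/m = 1470/(-181352) = 1470*(-1/181352) = -735/90676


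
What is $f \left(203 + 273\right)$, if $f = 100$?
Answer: $47600$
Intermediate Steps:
$f \left(203 + 273\right) = 100 \left(203 + 273\right) = 100 \cdot 476 = 47600$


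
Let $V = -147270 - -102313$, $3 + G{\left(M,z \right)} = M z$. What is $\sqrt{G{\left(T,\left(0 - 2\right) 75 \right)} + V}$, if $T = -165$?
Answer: $i \sqrt{20210} \approx 142.16 i$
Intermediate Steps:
$G{\left(M,z \right)} = -3 + M z$
$V = -44957$ ($V = -147270 + 102313 = -44957$)
$\sqrt{G{\left(T,\left(0 - 2\right) 75 \right)} + V} = \sqrt{\left(-3 - 165 \left(0 - 2\right) 75\right) - 44957} = \sqrt{\left(-3 - 165 \left(\left(-2\right) 75\right)\right) - 44957} = \sqrt{\left(-3 - -24750\right) - 44957} = \sqrt{\left(-3 + 24750\right) - 44957} = \sqrt{24747 - 44957} = \sqrt{-20210} = i \sqrt{20210}$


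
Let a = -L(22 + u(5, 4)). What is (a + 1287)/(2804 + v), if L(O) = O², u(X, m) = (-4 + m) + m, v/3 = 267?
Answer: 611/3605 ≈ 0.16949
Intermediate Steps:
v = 801 (v = 3*267 = 801)
u(X, m) = -4 + 2*m
a = -676 (a = -(22 + (-4 + 2*4))² = -(22 + (-4 + 8))² = -(22 + 4)² = -1*26² = -1*676 = -676)
(a + 1287)/(2804 + v) = (-676 + 1287)/(2804 + 801) = 611/3605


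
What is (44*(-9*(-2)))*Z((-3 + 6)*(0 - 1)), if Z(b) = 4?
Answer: 3168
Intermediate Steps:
(44*(-9*(-2)))*Z((-3 + 6)*(0 - 1)) = (44*(-9*(-2)))*4 = (44*18)*4 = 792*4 = 3168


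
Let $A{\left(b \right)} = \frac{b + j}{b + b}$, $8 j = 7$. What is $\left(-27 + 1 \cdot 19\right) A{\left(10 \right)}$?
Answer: $- \frac{87}{20} \approx -4.35$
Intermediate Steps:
$j = \frac{7}{8}$ ($j = \frac{1}{8} \cdot 7 = \frac{7}{8} \approx 0.875$)
$A{\left(b \right)} = \frac{\frac{7}{8} + b}{2 b}$ ($A{\left(b \right)} = \frac{b + \frac{7}{8}}{b + b} = \frac{\frac{7}{8} + b}{2 b}$)
$\left(-27 + 1 \cdot 19\right) A{\left(10 \right)} = \left(-27 + 1 \cdot 19\right) \frac{7 + 8 \cdot 10}{16 \cdot 10} = \left(-27 + 19\right) \frac{1}{16} \cdot \frac{1}{10} \left(7 + 80\right) = - 8 \cdot \frac{1}{16} \cdot \frac{1}{10} \cdot 87 = \left(-8\right) \frac{87}{160} = - \frac{87}{20}$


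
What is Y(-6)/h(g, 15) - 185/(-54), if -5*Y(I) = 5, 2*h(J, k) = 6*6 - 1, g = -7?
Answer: 6367/1890 ≈ 3.3688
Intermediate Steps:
h(J, k) = 35/2 (h(J, k) = (6*6 - 1)/2 = (36 - 1)/2 = (½)*35 = 35/2)
Y(I) = -1 (Y(I) = -⅕*5 = -1)
Y(-6)/h(g, 15) - 185/(-54) = -1/35/2 - 185/(-54) = -1*2/35 - 185*(-1/54) = -2/35 + 185/54 = 6367/1890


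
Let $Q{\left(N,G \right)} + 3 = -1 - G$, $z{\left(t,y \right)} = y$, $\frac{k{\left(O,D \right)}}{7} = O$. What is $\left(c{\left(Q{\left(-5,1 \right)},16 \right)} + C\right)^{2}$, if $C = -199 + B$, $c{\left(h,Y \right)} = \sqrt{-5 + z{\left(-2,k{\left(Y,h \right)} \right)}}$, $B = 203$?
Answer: $\left(4 + \sqrt{107}\right)^{2} \approx 205.75$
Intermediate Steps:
$k{\left(O,D \right)} = 7 O$
$Q{\left(N,G \right)} = -4 - G$ ($Q{\left(N,G \right)} = -3 - \left(1 + G\right) = -4 - G$)
$c{\left(h,Y \right)} = \sqrt{-5 + 7 Y}$
$C = 4$ ($C = -199 + 203 = 4$)
$\left(c{\left(Q{\left(-5,1 \right)},16 \right)} + C\right)^{2} = \left(\sqrt{-5 + 7 \cdot 16} + 4\right)^{2} = \left(\sqrt{-5 + 112} + 4\right)^{2} = \left(\sqrt{107} + 4\right)^{2} = \left(4 + \sqrt{107}\right)^{2}$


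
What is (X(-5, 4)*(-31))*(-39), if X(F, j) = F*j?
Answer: -24180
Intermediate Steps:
(X(-5, 4)*(-31))*(-39) = (-5*4*(-31))*(-39) = -20*(-31)*(-39) = 620*(-39) = -24180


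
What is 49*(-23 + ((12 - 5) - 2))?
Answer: -882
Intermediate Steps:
49*(-23 + ((12 - 5) - 2)) = 49*(-23 + (7 - 2)) = 49*(-23 + 5) = 49*(-18) = -882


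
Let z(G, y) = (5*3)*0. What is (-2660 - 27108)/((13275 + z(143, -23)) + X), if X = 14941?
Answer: -3721/3527 ≈ -1.0550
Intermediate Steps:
z(G, y) = 0 (z(G, y) = 15*0 = 0)
(-2660 - 27108)/((13275 + z(143, -23)) + X) = (-2660 - 27108)/((13275 + 0) + 14941) = -29768/(13275 + 14941) = -29768/28216 = -29768*1/28216 = -3721/3527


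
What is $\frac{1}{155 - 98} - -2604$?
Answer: $\frac{148429}{57} \approx 2604.0$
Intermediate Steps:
$\frac{1}{155 - 98} - -2604 = \frac{1}{57} + 2604 = \frac{148429}{57}$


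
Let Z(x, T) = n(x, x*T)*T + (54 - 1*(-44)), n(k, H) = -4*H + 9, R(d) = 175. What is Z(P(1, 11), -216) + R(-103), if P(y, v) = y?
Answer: -188295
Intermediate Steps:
n(k, H) = 9 - 4*H
Z(x, T) = 98 + T*(9 - 4*T*x) (Z(x, T) = (9 - 4*x*T)*T + (54 - 1*(-44)) = (9 - 4*T*x)*T + (54 + 44) = (9 - 4*T*x)*T + 98 = T*(9 - 4*T*x) + 98 = 98 + T*(9 - 4*T*x))
Z(P(1, 11), -216) + R(-103) = (98 - 1*(-216)*(-9 + 4*(-216)*1)) + 175 = (98 - 1*(-216)*(-9 - 864)) + 175 = (98 - 1*(-216)*(-873)) + 175 = (98 - 188568) + 175 = -188470 + 175 = -188295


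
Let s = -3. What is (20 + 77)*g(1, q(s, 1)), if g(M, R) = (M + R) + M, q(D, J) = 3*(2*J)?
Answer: 776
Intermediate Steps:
q(D, J) = 6*J
g(M, R) = R + 2*M
(20 + 77)*g(1, q(s, 1)) = (20 + 77)*(6*1 + 2*1) = 97*(6 + 2) = 97*8 = 776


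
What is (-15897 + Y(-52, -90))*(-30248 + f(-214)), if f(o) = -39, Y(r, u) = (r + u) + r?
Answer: 487348117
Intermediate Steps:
Y(r, u) = u + 2*r
(-15897 + Y(-52, -90))*(-30248 + f(-214)) = (-15897 + (-90 + 2*(-52)))*(-30248 - 39) = (-15897 + (-90 - 104))*(-30287) = (-15897 - 194)*(-30287) = -16091*(-30287) = 487348117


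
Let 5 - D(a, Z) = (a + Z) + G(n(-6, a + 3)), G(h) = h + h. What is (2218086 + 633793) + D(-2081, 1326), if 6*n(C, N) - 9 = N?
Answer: 8559986/3 ≈ 2.8533e+6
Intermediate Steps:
n(C, N) = 3/2 + N/6
G(h) = 2*h
D(a, Z) = 1 - Z - 4*a/3 (D(a, Z) = 5 - ((a + Z) + 2*(3/2 + (a + 3)/6)) = 5 - ((Z + a) + 2*(3/2 + (3 + a)/6)) = 5 - ((Z + a) + 2*(3/2 + (½ + a/6))) = 5 - ((Z + a) + 2*(2 + a/6)) = 5 - ((Z + a) + (4 + a/3)) = 5 - (4 + Z + 4*a/3) = 5 + (-4 - Z - 4*a/3) = 1 - Z - 4*a/3)
(2218086 + 633793) + D(-2081, 1326) = (2218086 + 633793) + (1 - 1*1326 - 4/3*(-2081)) = 2851879 + (1 - 1326 + 8324/3) = 2851879 + 4349/3 = 8559986/3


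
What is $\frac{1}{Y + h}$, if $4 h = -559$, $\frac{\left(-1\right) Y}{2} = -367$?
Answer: $\frac{4}{2377} \approx 0.0016828$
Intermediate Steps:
$Y = 734$ ($Y = \left(-2\right) \left(-367\right) = 734$)
$h = - \frac{559}{4}$ ($h = \frac{1}{4} \left(-559\right) = - \frac{559}{4} \approx -139.75$)
$\frac{1}{Y + h} = \frac{1}{734 - \frac{559}{4}} = \frac{1}{\frac{2377}{4}} = \frac{4}{2377}$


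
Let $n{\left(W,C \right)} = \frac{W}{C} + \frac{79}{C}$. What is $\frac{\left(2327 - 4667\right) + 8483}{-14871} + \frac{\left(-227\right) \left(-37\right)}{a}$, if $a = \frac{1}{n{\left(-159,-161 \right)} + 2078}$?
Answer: $\frac{41796796872479}{2394231} \approx 1.7457 \cdot 10^{7}$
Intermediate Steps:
$n{\left(W,C \right)} = \frac{79}{C} + \frac{W}{C}$
$a = \frac{161}{334638}$ ($a = \frac{1}{\frac{79 - 159}{-161} + 2078} = \frac{1}{\left(- \frac{1}{161}\right) \left(-80\right) + 2078} = \frac{1}{\frac{80}{161} + 2078} = \frac{1}{\frac{334638}{161}} = \frac{161}{334638} \approx 0.00048112$)
$\frac{\left(2327 - 4667\right) + 8483}{-14871} + \frac{\left(-227\right) \left(-37\right)}{a} = \frac{\left(2327 - 4667\right) + 8483}{-14871} + \frac{\left(-227\right) \left(-37\right)}{\frac{161}{334638}} = \left(-2340 + 8483\right) \left(- \frac{1}{14871}\right) + 8399 \cdot \frac{334638}{161} = 6143 \left(- \frac{1}{14871}\right) + \frac{2810624562}{161} = - \frac{6143}{14871} + \frac{2810624562}{161} = \frac{41796796872479}{2394231}$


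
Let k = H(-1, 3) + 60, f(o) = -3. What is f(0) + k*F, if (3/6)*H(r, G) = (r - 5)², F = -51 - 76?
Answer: -16767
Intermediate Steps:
F = -127
H(r, G) = 2*(-5 + r)² (H(r, G) = 2*(r - 5)² = 2*(-5 + r)²)
k = 132 (k = 2*(-5 - 1)² + 60 = 2*(-6)² + 60 = 2*36 + 60 = 72 + 60 = 132)
f(0) + k*F = -3 + 132*(-127) = -3 - 16764 = -16767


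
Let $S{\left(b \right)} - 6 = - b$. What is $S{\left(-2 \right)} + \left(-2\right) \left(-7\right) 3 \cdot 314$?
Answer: $13196$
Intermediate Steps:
$S{\left(b \right)} = 6 - b$
$S{\left(-2 \right)} + \left(-2\right) \left(-7\right) 3 \cdot 314 = \left(6 - -2\right) + \left(-2\right) \left(-7\right) 3 \cdot 314 = \left(6 + 2\right) + 14 \cdot 3 \cdot 314 = 8 + 42 \cdot 314 = 8 + 13188 = 13196$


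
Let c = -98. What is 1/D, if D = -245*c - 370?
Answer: 1/23640 ≈ 4.2301e-5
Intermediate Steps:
D = 23640 (D = -245*(-98) - 370 = 24010 - 370 = 23640)
1/D = 1/23640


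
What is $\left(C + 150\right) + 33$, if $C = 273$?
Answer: $456$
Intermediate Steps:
$\left(C + 150\right) + 33 = \left(273 + 150\right) + 33 = 423 + 33 = 456$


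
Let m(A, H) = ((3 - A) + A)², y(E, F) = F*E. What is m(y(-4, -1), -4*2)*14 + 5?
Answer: 131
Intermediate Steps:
y(E, F) = E*F
m(A, H) = 9 (m(A, H) = 3² = 9)
m(y(-4, -1), -4*2)*14 + 5 = 9*14 + 5 = 126 + 5 = 131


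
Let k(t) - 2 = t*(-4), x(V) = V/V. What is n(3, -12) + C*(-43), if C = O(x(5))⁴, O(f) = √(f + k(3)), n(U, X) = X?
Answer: -3495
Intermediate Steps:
x(V) = 1
k(t) = 2 - 4*t (k(t) = 2 + t*(-4) = 2 - 4*t)
O(f) = √(-10 + f) (O(f) = √(f + (2 - 4*3)) = √(f + (2 - 12)) = √(f - 10) = √(-10 + f))
C = 81 (C = (√(-10 + 1))⁴ = (√(-9))⁴ = (3*I)⁴ = 81)
n(3, -12) + C*(-43) = -12 + 81*(-43) = -12 - 3483 = -3495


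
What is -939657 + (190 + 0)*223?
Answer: -897287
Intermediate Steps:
-939657 + (190 + 0)*223 = -939657 + 190*223 = -939657 + 42370 = -897287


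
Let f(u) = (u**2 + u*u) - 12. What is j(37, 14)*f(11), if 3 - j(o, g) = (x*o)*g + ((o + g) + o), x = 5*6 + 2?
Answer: -3832030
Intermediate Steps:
f(u) = -12 + 2*u**2 (f(u) = (u**2 + u**2) - 12 = 2*u**2 - 12 = -12 + 2*u**2)
x = 32 (x = 30 + 2 = 32)
j(o, g) = 3 - g - 2*o - 32*g*o (j(o, g) = 3 - ((32*o)*g + ((o + g) + o)) = 3 - (32*g*o + ((g + o) + o)) = 3 - (32*g*o + (g + 2*o)) = 3 - (g + 2*o + 32*g*o) = 3 + (-g - 2*o - 32*g*o) = 3 - g - 2*o - 32*g*o)
j(37, 14)*f(11) = (3 - 1*14 - 2*37 - 32*14*37)*(-12 + 2*11**2) = (3 - 14 - 74 - 16576)*(-12 + 2*121) = -16661*(-12 + 242) = -16661*230 = -3832030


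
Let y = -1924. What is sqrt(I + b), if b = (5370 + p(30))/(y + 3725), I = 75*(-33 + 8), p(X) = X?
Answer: 5*I*sqrt(242881059)/1801 ≈ 43.267*I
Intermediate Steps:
I = -1875 (I = 75*(-25) = -1875)
b = 5400/1801 (b = (5370 + 30)/(-1924 + 3725) = 5400/1801 ≈ 2.9983)
sqrt(I + b) = sqrt(-1875 + 5400/1801) = sqrt(-3371475/1801) = 5*I*sqrt(242881059)/1801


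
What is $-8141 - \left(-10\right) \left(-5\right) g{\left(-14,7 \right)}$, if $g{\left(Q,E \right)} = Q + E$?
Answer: $-7791$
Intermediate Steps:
$g{\left(Q,E \right)} = E + Q$
$-8141 - \left(-10\right) \left(-5\right) g{\left(-14,7 \right)} = -8141 - \left(-10\right) \left(-5\right) \left(7 - 14\right) = -8141 - 50 \left(-7\right) = -8141 - -350 = -8141 + 350 = -7791$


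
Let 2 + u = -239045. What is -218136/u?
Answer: 218136/239047 ≈ 0.91252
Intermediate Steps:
u = -239047 (u = -2 - 239045 = -239047)
-218136/u = -218136/(-239047) = -218136*(-1/239047) = 218136/239047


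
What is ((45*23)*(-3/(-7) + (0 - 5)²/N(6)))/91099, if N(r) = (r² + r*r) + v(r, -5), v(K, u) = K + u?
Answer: 407790/46551589 ≈ 0.0087600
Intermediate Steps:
N(r) = -5 + r + 2*r² (N(r) = (r² + r*r) + (r - 5) = (r² + r²) + (-5 + r) = 2*r² + (-5 + r) = -5 + r + 2*r²)
((45*23)*(-3/(-7) + (0 - 5)²/N(6)))/91099 = ((45*23)*(-3/(-7) + (0 - 5)²/(-5 + 6 + 2*6²)))/91099 = (1035*(-3*(-⅐) + (-5)²/(-5 + 6 + 2*36)))*(1/91099) = (1035*(3/7 + 25/(-5 + 6 + 72)))*(1/91099) = (1035*(3/7 + 25/73))*(1/91099) = (1035*(394/511))*(1/91099) = (407790/511)*(1/91099) = 407790/46551589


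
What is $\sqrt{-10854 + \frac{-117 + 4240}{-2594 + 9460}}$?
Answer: $\frac{i \sqrt{511650481906}}{6866} \approx 104.18 i$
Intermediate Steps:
$\sqrt{-10854 + \frac{-117 + 4240}{-2594 + 9460}} = \sqrt{-10854 + \frac{4123}{6866}} = \sqrt{- \frac{74519441}{6866}} = \frac{i \sqrt{511650481906}}{6866}$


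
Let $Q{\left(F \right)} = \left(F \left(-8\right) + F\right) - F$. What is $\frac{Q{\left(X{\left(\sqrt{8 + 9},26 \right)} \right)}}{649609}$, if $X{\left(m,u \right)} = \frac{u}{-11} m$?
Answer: $\frac{208 \sqrt{17}}{7145699} \approx 0.00012002$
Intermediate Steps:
$X{\left(m,u \right)} = - \frac{m u}{11}$ ($X{\left(m,u \right)} = u \left(- \frac{1}{11}\right) m = - \frac{u}{11} m = - \frac{m u}{11}$)
$Q{\left(F \right)} = - 8 F$ ($Q{\left(F \right)} = \left(- 8 F + F\right) - F = - 7 F - F = - 8 F$)
$\frac{Q{\left(X{\left(\sqrt{8 + 9},26 \right)} \right)}}{649609} = \frac{\left(-8\right) \left(\left(- \frac{1}{11}\right) \sqrt{8 + 9} \cdot 26\right)}{649609} = - 8 \left(\left(- \frac{1}{11}\right) \sqrt{17} \cdot 26\right) \frac{1}{649609} = - 8 \left(- \frac{26 \sqrt{17}}{11}\right) \frac{1}{649609} = \frac{208 \sqrt{17}}{11} \cdot \frac{1}{649609} = \frac{208 \sqrt{17}}{7145699}$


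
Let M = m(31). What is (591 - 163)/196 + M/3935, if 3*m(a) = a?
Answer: 1264654/578445 ≈ 2.1863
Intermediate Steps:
m(a) = a/3
M = 31/3 (M = (⅓)*31 = 31/3 ≈ 10.333)
(591 - 163)/196 + M/3935 = (591 - 163)/196 + (31/3)/3935 = 428*(1/196) + (31/3)*(1/3935) = 107/49 + 31/11805 = 1264654/578445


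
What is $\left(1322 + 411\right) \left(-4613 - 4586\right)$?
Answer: $-15941867$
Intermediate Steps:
$\left(1322 + 411\right) \left(-4613 - 4586\right) = 1733 \left(-9199\right) = -15941867$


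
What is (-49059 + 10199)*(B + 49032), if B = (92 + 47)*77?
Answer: -2321302100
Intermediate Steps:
B = 10703 (B = 139*77 = 10703)
(-49059 + 10199)*(B + 49032) = (-49059 + 10199)*(10703 + 49032) = -38860*59735 = -2321302100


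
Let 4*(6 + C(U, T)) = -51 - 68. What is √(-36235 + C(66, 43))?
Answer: I*√145083/2 ≈ 190.45*I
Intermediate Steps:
C(U, T) = -143/4 (C(U, T) = -6 + (-51 - 68)/4 = -6 + (¼)*(-119) = -6 - 119/4 = -143/4)
√(-36235 + C(66, 43)) = √(-36235 - 143/4) = √(-145083/4) = I*√145083/2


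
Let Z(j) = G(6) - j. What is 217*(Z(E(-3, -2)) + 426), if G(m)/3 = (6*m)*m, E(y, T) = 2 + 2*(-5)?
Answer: 234794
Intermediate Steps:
E(y, T) = -8 (E(y, T) = 2 - 10 = -8)
G(m) = 18*m**2 (G(m) = 3*((6*m)*m) = 3*(6*m**2) = 18*m**2)
Z(j) = 648 - j (Z(j) = 18*6**2 - j = 18*36 - j = 648 - j)
217*(Z(E(-3, -2)) + 426) = 217*((648 - 1*(-8)) + 426) = 217*((648 + 8) + 426) = 217*(656 + 426) = 217*1082 = 234794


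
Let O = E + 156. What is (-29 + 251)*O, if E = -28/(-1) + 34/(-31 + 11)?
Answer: 202353/5 ≈ 40471.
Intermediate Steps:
E = 263/10 (E = -28*(-1) + 34/(-20) = 28 + 34*(-1/20) = 28 - 17/10 = 263/10 ≈ 26.300)
O = 1823/10 (O = 263/10 + 156 = 1823/10 ≈ 182.30)
(-29 + 251)*O = (-29 + 251)*(1823/10) = 222*(1823/10) = 202353/5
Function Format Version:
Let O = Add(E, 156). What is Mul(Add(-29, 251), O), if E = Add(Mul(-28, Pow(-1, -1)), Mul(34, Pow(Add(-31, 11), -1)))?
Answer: Rational(202353, 5) ≈ 40471.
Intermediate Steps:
E = Rational(263, 10) (E = Add(Mul(-28, -1), Mul(34, Pow(-20, -1))) = Add(28, Mul(34, Rational(-1, 20))) = Add(28, Rational(-17, 10)) = Rational(263, 10) ≈ 26.300)
O = Rational(1823, 10) (O = Add(Rational(263, 10), 156) = Rational(1823, 10) ≈ 182.30)
Mul(Add(-29, 251), O) = Mul(Add(-29, 251), Rational(1823, 10)) = Mul(222, Rational(1823, 10)) = Rational(202353, 5)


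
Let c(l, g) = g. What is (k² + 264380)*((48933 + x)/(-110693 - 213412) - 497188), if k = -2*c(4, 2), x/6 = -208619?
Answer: -14201582897034588/108035 ≈ -1.3145e+11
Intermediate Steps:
x = -1251714 (x = 6*(-208619) = -1251714)
k = -4 (k = -2*2 = -4)
(k² + 264380)*((48933 + x)/(-110693 - 213412) - 497188) = ((-4)² + 264380)*((48933 - 1251714)/(-110693 - 213412) - 497188) = (16 + 264380)*(-1202781/(-324105) - 497188) = 264396*(-1202781*(-1/324105) - 497188) = 264396*(400927/108035 - 497188) = 264396*(-53713304653/108035) = -14201582897034588/108035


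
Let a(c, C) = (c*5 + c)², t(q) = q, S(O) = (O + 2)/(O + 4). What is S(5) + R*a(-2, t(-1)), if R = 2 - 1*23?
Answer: -27209/9 ≈ -3023.2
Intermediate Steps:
S(O) = (2 + O)/(4 + O)
a(c, C) = 36*c² (a(c, C) = (5*c + c)² = (6*c)² = 36*c²)
R = -21 (R = 2 - 23 = -21)
S(5) + R*a(-2, t(-1)) = (2 + 5)/(4 + 5) - 756*(-2)² = 7/9 - 756*4 = (⅑)*7 - 21*144 = 7/9 - 3024 = -27209/9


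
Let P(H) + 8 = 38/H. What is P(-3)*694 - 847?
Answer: -45569/3 ≈ -15190.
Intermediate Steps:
P(H) = -8 + 38/H
P(-3)*694 - 847 = (-8 + 38/(-3))*694 - 847 = (-8 + 38*(-⅓))*694 - 847 = (-8 - 38/3)*694 - 847 = -62/3*694 - 847 = -43028/3 - 847 = -45569/3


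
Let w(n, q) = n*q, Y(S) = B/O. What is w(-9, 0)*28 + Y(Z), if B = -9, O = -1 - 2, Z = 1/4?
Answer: 3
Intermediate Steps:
Z = ¼ (Z = 1*(¼) = ¼ ≈ 0.25000)
O = -3
Y(S) = 3 (Y(S) = -9/(-3) = -9*(-⅓) = 3)
w(-9, 0)*28 + Y(Z) = -9*0*28 + 3 = 0*28 + 3 = 0 + 3 = 3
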